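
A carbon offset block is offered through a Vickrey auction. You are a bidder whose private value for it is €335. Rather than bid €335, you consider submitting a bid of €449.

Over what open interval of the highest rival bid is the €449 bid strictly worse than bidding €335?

(€335, €449)

If the competing bid is below €335, both bids win at the same price — no difference.
If it is above €449, both bids lose — no difference.
If it lies strictly between €335 and €449, bidding your value loses (payoff 0) while bidding €449 wins at a price above your value (payoff negative).
So the deviation strictly hurts on the open interval (€335, €449).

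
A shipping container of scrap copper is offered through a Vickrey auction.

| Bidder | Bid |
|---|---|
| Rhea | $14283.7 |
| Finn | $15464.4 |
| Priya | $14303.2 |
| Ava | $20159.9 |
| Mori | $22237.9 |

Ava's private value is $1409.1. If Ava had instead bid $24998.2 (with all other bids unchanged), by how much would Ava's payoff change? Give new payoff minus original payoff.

−$20828.8

The highest bid among the other bidders is $22237.9; Ava's bid doesn't change that.
Original bid $20159.9: Ava is not highest (top rival bid is $22237.9); payoff $0.
Alternative bid $24998.2: Ava is highest, pays the top rival bid $22237.9; payoff $1409.1 − $22237.9 = −$20828.8.
Change in payoff = −$20828.8 − ($0) = −$20828.8.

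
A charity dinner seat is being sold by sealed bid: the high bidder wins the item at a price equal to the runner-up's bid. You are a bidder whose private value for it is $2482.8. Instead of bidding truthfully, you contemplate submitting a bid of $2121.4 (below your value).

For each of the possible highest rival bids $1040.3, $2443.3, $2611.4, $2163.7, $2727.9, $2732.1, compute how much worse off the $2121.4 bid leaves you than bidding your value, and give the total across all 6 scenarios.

$358.6

The deviation costs you only when the competing bid falls strictly between $2121.4 and $2482.8; elsewhere both bids give the same outcome.
$1040.3: outcomes coincide → loss $0.
$2443.3: truthful payoff $39.5, deviation payoff $0 → loss $39.5.
$2611.4: outcomes coincide → loss $0.
$2163.7: truthful payoff $319.1, deviation payoff $0 → loss $319.1.
$2727.9: outcomes coincide → loss $0.
$2732.1: outcomes coincide → loss $0.
Total loss = $39.5 + $319.1 = $358.6.
Truthful bidding weakly dominates here: raising your bid can only win items priced above your value, and lowering it can only forfeit items priced below.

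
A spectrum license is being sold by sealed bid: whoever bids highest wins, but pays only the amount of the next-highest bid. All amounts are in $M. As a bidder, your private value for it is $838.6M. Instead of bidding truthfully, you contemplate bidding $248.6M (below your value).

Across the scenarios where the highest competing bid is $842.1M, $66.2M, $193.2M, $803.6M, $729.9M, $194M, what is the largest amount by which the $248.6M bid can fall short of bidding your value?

$842.1M: same outcome either way → loss $0M.
$66.2M: same outcome either way → loss $0M.
$193.2M: same outcome either way → loss $0M.
$803.6M: truthful gives $35M, deviation gives $0M → loss $35M.
$729.9M: truthful gives $108.7M, deviation gives $0M → loss $108.7M.
$194M: same outcome either way → loss $0M.
Maximum loss: $108.7M.

$108.7M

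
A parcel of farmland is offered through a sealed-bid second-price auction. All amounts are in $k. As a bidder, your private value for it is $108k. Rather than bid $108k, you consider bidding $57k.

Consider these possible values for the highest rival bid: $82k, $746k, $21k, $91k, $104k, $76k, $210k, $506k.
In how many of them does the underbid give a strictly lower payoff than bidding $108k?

The deviation hurts exactly when the highest competing bid lies strictly between $57k and $108k — underbidding then forfeits a profitable win.
$82k: inside the interval → strictly worse (loss $26k).
$746k: above both → same outcome either way.
$21k: below both → same outcome either way.
$91k: inside the interval → strictly worse (loss $17k).
$104k: inside the interval → strictly worse (loss $4k).
$76k: inside the interval → strictly worse (loss $32k).
$210k: above both → same outcome either way.
$506k: above both → same outcome either way.
Count: 4.

4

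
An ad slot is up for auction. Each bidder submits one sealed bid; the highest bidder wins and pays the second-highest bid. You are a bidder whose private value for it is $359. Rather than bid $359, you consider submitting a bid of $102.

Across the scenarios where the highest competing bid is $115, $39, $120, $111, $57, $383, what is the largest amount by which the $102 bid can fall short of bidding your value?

$115: truthful gives $244, deviation gives $0 → loss $244.
$39: same outcome either way → loss $0.
$120: truthful gives $239, deviation gives $0 → loss $239.
$111: truthful gives $248, deviation gives $0 → loss $248.
$57: same outcome either way → loss $0.
$383: same outcome either way → loss $0.
Maximum loss: $248.

$248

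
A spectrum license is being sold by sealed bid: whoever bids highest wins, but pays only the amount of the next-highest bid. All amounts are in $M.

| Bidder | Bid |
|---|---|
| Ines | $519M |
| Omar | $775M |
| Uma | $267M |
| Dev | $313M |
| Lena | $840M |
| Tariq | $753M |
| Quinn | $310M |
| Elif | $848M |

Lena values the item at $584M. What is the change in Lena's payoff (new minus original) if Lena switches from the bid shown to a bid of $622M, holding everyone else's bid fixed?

The highest bid among the other bidders is $848M; Lena's bid doesn't change that.
Original bid $840M: Lena is not highest (top rival bid is $848M); payoff $0M.
Alternative bid $622M: Lena is not highest (top rival bid is $848M); payoff $0M.
Change in payoff = $0M − ($0M) = $0M.

$0M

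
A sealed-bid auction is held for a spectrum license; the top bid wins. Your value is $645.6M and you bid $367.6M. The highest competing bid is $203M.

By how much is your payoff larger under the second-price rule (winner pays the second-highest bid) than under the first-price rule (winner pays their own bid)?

$164.6M

You have the highest bid, so you win under either rule.
Second-price: pay $203M → payoff $442.6M.
First-price: pay your own bid $367.6M → payoff $278M.
Difference = $442.6M − ($278M) = $164.6M.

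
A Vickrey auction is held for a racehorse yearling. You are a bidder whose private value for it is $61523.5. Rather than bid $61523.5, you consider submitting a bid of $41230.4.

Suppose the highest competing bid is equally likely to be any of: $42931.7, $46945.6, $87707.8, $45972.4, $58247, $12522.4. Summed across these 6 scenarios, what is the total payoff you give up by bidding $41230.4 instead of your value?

The deviation costs you only when the competing bid falls strictly between $41230.4 and $61523.5; elsewhere both bids give the same outcome.
$42931.7: truthful payoff $18591.8, deviation payoff $0 → loss $18591.8.
$46945.6: truthful payoff $14577.9, deviation payoff $0 → loss $14577.9.
$87707.8: outcomes coincide → loss $0.
$45972.4: truthful payoff $15551.1, deviation payoff $0 → loss $15551.1.
$58247: truthful payoff $3276.5, deviation payoff $0 → loss $3276.5.
$12522.4: outcomes coincide → loss $0.
Total loss = $18591.8 + $14577.9 + $15551.1 + $3276.5 = $51997.3.

$51997.3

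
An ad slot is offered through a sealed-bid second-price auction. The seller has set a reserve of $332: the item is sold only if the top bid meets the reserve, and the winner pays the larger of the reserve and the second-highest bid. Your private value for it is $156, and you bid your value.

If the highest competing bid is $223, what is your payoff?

Your bid $156 is below the highest competing bid $223, so you lose. Payoff $0.

$0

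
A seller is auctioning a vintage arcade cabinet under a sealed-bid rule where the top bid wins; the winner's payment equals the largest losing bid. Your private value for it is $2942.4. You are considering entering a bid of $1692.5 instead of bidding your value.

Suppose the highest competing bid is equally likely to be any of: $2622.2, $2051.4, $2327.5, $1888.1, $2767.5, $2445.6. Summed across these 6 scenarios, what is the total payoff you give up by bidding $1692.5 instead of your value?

$3552.1

The deviation costs you only when the competing bid falls strictly between $1692.5 and $2942.4; elsewhere both bids give the same outcome.
$2622.2: truthful payoff $320.2, deviation payoff $0 → loss $320.2.
$2051.4: truthful payoff $891, deviation payoff $0 → loss $891.
$2327.5: truthful payoff $614.9, deviation payoff $0 → loss $614.9.
$1888.1: truthful payoff $1054.3, deviation payoff $0 → loss $1054.3.
$2767.5: truthful payoff $174.9, deviation payoff $0 → loss $174.9.
$2445.6: truthful payoff $496.8, deviation payoff $0 → loss $496.8.
Total loss = $320.2 + $891 + $614.9 + $1054.3 + $174.9 + $496.8 = $3552.1.
Because the price is fixed by the runner-up's bid, deviating from your value can only change a good outcome into a bad one — never the reverse.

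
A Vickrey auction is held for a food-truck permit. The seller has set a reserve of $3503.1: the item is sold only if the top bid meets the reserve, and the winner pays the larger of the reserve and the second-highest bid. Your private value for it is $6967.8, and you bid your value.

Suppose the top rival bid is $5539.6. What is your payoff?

Your bid $6967.8 is the highest and exceeds the reserve.
Price = max(second-highest bid, reserve) = max($5539.6, $3503.1) = $5539.6.
Payoff = $6967.8 − $5539.6 = $1428.2.

$1428.2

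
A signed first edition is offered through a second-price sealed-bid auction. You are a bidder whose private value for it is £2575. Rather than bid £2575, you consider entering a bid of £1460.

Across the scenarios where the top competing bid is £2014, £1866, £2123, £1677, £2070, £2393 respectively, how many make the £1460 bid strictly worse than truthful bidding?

6

The deviation hurts exactly when the highest competing bid lies strictly between £1460 and £2575 — underbidding then forfeits a profitable win.
£2014: inside the interval → strictly worse (loss £561).
£1866: inside the interval → strictly worse (loss £709).
£2123: inside the interval → strictly worse (loss £452).
£1677: inside the interval → strictly worse (loss £898).
£2070: inside the interval → strictly worse (loss £505).
£2393: inside the interval → strictly worse (loss £182).
Count: 6.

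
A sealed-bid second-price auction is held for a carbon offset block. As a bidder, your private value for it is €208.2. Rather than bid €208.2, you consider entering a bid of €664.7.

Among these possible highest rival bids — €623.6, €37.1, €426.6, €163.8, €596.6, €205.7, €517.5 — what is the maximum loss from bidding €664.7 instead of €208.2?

€623.6: truthful gives €0, deviation gives −€415.4 → loss €415.4.
€37.1: same outcome either way → loss €0.
€426.6: truthful gives €0, deviation gives −€218.4 → loss €218.4.
€163.8: same outcome either way → loss €0.
€596.6: truthful gives €0, deviation gives −€388.4 → loss €388.4.
€205.7: same outcome either way → loss €0.
€517.5: truthful gives €0, deviation gives −€309.3 → loss €309.3.
Maximum loss: €415.4.

€415.4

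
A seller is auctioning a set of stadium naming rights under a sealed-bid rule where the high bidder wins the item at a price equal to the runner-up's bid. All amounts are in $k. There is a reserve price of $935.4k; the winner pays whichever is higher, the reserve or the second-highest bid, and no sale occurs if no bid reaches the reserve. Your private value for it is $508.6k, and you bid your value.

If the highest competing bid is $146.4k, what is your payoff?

$0k

Your bid $508.6k is the highest bid but falls below the reserve $935.4k, so the item goes unsold. Payoff $0k.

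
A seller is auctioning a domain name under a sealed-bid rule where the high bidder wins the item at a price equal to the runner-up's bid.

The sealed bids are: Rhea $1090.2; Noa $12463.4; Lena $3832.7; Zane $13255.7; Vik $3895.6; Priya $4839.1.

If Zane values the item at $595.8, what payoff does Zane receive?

−$11867.6

Highest bid: Zane at $13255.7, so Zane wins.
Second-highest bid: Noa at $12463.4 — that is the price the winner pays.
Zane's payoff = value − price = $595.8 − $12463.4 = −$11867.6.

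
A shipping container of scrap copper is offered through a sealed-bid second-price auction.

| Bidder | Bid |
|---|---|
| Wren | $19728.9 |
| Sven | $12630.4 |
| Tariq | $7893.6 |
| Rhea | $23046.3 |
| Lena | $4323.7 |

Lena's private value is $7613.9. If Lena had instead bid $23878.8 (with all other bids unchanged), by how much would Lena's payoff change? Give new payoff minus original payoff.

The highest bid among the other bidders is $23046.3; Lena's bid doesn't change that.
Original bid $4323.7: Lena is not highest (top rival bid is $23046.3); payoff $0.
Alternative bid $23878.8: Lena is highest, pays the top rival bid $23046.3; payoff $7613.9 − $23046.3 = −$15432.4.
Change in payoff = −$15432.4 − ($0) = −$15432.4.

−$15432.4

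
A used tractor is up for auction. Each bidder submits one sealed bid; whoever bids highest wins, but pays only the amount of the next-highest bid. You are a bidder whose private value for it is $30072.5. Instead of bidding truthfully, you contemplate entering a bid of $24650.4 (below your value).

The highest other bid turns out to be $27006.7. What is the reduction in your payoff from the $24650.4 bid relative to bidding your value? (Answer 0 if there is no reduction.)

$3065.8

Bidding your value $30072.5: you win (since $30072.5 > $27006.7) and pay $27006.7. Payoff $3065.8.
Bidding $24650.4: you lose. Payoff $0.
The competing bid $27006.7 lies between your shaded bid and your value, so underbidding forfeits an item you could have won at a profitable price.
Loss from deviating = $3065.8 − ($0) = $3065.8.
Truthful bidding weakly dominates here: raising your bid can only win items priced above your value, and lowering it can only forfeit items priced below.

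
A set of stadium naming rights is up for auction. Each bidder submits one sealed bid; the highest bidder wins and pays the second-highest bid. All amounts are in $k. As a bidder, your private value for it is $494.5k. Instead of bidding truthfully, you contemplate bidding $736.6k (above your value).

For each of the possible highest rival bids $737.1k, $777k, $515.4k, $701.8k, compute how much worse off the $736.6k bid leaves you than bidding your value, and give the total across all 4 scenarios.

The deviation costs you only when the competing bid falls strictly between $494.5k and $736.6k; elsewhere both bids give the same outcome.
$737.1k: outcomes coincide → loss $0k.
$777k: outcomes coincide → loss $0k.
$515.4k: truthful payoff $0k, deviation payoff −$20.9k → loss $20.9k.
$701.8k: truthful payoff $0k, deviation payoff −$207.3k → loss $207.3k.
Total loss = $20.9k + $207.3k = $228.2k.

$228.2k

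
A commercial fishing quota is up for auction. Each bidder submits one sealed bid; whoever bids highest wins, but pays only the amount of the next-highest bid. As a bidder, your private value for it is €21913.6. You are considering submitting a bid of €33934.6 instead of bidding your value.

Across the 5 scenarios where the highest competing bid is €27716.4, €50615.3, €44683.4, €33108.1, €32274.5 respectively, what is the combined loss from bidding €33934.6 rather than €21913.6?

€27358.2

The deviation costs you only when the competing bid falls strictly between €21913.6 and €33934.6; elsewhere both bids give the same outcome.
€27716.4: truthful payoff €0, deviation payoff −€5802.8 → loss €5802.8.
€50615.3: outcomes coincide → loss €0.
€44683.4: outcomes coincide → loss €0.
€33108.1: truthful payoff €0, deviation payoff −€11194.5 → loss €11194.5.
€32274.5: truthful payoff €0, deviation payoff −€10360.9 → loss €10360.9.
Total loss = €5802.8 + €11194.5 + €10360.9 = €27358.2.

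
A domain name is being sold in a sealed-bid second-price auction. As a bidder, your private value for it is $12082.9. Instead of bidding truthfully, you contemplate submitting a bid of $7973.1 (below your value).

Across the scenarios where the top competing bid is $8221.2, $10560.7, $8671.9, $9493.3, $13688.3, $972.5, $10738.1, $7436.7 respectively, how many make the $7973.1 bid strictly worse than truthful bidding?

The deviation hurts exactly when the highest competing bid lies strictly between $7973.1 and $12082.9 — underbidding then forfeits a profitable win.
$8221.2: inside the interval → strictly worse (loss $3861.7).
$10560.7: inside the interval → strictly worse (loss $1522.2).
$8671.9: inside the interval → strictly worse (loss $3411).
$9493.3: inside the interval → strictly worse (loss $2589.6).
$13688.3: above both → same outcome either way.
$972.5: below both → same outcome either way.
$10738.1: inside the interval → strictly worse (loss $1344.8).
$7436.7: below both → same outcome either way.
Count: 5.

5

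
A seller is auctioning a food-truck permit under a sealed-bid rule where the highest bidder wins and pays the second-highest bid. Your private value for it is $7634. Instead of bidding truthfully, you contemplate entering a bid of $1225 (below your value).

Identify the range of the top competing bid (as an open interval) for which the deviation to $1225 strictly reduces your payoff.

If the competing bid is below $1225, both bids win at the same price — no difference.
If it is above $7634, both bids lose — no difference.
If it lies strictly between $1225 and $7634, bidding your value wins at a price below your value (positive payoff) while bidding $1225 loses (payoff 0).
So the deviation strictly hurts on the open interval ($1225, $7634).

($1225, $7634)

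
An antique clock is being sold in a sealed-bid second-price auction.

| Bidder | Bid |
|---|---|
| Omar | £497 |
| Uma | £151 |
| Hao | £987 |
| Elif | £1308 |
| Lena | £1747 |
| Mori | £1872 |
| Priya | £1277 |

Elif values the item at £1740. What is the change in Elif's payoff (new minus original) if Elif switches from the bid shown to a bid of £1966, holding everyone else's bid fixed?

−£132

The highest bid among the other bidders is £1872; Elif's bid doesn't change that.
Original bid £1308: Elif is not highest (top rival bid is £1872); payoff £0.
Alternative bid £1966: Elif is highest, pays the top rival bid £1872; payoff £1740 − £1872 = −£132.
Change in payoff = −£132 − (£0) = −£132.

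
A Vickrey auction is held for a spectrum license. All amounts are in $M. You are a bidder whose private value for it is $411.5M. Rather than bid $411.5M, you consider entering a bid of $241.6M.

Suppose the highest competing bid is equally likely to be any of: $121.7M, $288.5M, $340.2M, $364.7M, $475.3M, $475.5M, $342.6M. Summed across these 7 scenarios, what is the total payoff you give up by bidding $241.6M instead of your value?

The deviation costs you only when the competing bid falls strictly between $241.6M and $411.5M; elsewhere both bids give the same outcome.
$121.7M: outcomes coincide → loss $0M.
$288.5M: truthful payoff $123M, deviation payoff $0M → loss $123M.
$340.2M: truthful payoff $71.3M, deviation payoff $0M → loss $71.3M.
$364.7M: truthful payoff $46.8M, deviation payoff $0M → loss $46.8M.
$475.3M: outcomes coincide → loss $0M.
$475.5M: outcomes coincide → loss $0M.
$342.6M: truthful payoff $68.9M, deviation payoff $0M → loss $68.9M.
Total loss = $123M + $71.3M + $46.8M + $68.9M = $310M.
In a second-price auction your bid sets only whether you win, not what you pay, so bidding your true value is weakly dominant.

$310M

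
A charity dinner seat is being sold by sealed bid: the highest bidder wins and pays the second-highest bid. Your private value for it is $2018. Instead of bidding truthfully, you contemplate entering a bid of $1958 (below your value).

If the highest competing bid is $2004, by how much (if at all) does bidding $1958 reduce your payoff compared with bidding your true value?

Bidding your value $2018: you win (since $2018 > $2004) and pay $2004. Payoff $14.
Bidding $1958: you lose. Payoff $0.
The competing bid $2004 lies between your shaded bid and your value, so underbidding forfeits an item you could have won at a profitable price.
Loss from deviating = $14 − ($0) = $14.
Truthful bidding weakly dominates here: raising your bid can only win items priced above your value, and lowering it can only forfeit items priced below.

$14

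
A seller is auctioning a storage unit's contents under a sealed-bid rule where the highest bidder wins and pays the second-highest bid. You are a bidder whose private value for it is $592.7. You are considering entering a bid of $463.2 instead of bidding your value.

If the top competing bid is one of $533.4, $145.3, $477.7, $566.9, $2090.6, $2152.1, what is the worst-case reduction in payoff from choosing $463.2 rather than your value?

$115

$533.4: truthful gives $59.3, deviation gives $0 → loss $59.3.
$145.3: same outcome either way → loss $0.
$477.7: truthful gives $115, deviation gives $0 → loss $115.
$566.9: truthful gives $25.8, deviation gives $0 → loss $25.8.
$2090.6: same outcome either way → loss $0.
$2152.1: same outcome either way → loss $0.
Maximum loss: $115.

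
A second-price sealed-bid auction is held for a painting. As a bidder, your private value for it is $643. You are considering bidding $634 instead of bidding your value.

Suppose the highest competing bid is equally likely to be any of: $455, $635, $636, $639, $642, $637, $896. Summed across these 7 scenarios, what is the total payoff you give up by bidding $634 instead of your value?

$26

The deviation costs you only when the competing bid falls strictly between $634 and $643; elsewhere both bids give the same outcome.
$455: outcomes coincide → loss $0.
$635: truthful payoff $8, deviation payoff $0 → loss $8.
$636: truthful payoff $7, deviation payoff $0 → loss $7.
$639: truthful payoff $4, deviation payoff $0 → loss $4.
$642: truthful payoff $1, deviation payoff $0 → loss $1.
$637: truthful payoff $6, deviation payoff $0 → loss $6.
$896: outcomes coincide → loss $0.
Total loss = $8 + $7 + $4 + $1 + $6 = $26.
In a second-price auction your bid sets only whether you win, not what you pay, so bidding your true value is weakly dominant.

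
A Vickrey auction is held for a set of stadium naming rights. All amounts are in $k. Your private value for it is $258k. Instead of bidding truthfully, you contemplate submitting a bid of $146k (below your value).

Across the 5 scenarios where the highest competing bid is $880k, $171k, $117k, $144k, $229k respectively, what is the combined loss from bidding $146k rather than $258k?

$116k

The deviation costs you only when the competing bid falls strictly between $146k and $258k; elsewhere both bids give the same outcome.
$880k: outcomes coincide → loss $0k.
$171k: truthful payoff $87k, deviation payoff $0k → loss $87k.
$117k: outcomes coincide → loss $0k.
$144k: outcomes coincide → loss $0k.
$229k: truthful payoff $29k, deviation payoff $0k → loss $29k.
Total loss = $87k + $29k = $116k.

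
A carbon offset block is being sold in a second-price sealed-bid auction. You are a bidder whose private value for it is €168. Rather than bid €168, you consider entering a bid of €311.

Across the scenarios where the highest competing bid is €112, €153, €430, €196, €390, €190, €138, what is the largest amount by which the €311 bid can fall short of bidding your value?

€28

€112: same outcome either way → loss €0.
€153: same outcome either way → loss €0.
€430: same outcome either way → loss €0.
€196: truthful gives €0, deviation gives −€28 → loss €28.
€390: same outcome either way → loss €0.
€190: truthful gives €0, deviation gives −€22 → loss €22.
€138: same outcome either way → loss €0.
Maximum loss: €28.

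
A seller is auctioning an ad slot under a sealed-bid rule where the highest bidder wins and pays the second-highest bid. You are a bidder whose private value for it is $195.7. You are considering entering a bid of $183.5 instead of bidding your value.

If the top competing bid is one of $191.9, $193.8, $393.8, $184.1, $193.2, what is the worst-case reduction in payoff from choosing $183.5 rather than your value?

$191.9: truthful gives $3.8, deviation gives $0 → loss $3.8.
$193.8: truthful gives $1.9, deviation gives $0 → loss $1.9.
$393.8: same outcome either way → loss $0.
$184.1: truthful gives $11.6, deviation gives $0 → loss $11.6.
$193.2: truthful gives $2.5, deviation gives $0 → loss $2.5.
Maximum loss: $11.6.

$11.6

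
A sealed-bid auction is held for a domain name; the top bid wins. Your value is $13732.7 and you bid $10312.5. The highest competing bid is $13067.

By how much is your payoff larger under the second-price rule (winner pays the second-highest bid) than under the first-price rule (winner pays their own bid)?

Your bid $10312.5 is below $13067, so you lose under either rule.
Payoff is $0 in both cases; difference = $0.

$0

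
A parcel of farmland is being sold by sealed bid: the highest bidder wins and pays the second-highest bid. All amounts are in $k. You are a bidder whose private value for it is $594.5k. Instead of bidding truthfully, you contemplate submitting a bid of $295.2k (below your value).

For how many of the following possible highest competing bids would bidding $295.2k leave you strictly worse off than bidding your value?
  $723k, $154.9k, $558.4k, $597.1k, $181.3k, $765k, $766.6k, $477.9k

2

The deviation hurts exactly when the highest competing bid lies strictly between $295.2k and $594.5k — underbidding then forfeits a profitable win.
$723k: above both → same outcome either way.
$154.9k: below both → same outcome either way.
$558.4k: inside the interval → strictly worse (loss $36.1k).
$597.1k: above both → same outcome either way.
$181.3k: below both → same outcome either way.
$765k: above both → same outcome either way.
$766.6k: above both → same outcome either way.
$477.9k: inside the interval → strictly worse (loss $116.6k).
Count: 2.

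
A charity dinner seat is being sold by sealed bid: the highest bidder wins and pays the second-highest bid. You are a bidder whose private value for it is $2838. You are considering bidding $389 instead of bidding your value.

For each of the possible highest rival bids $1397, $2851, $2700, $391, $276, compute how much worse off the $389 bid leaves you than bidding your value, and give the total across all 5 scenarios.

$4026

The deviation costs you only when the competing bid falls strictly between $389 and $2838; elsewhere both bids give the same outcome.
$1397: truthful payoff $1441, deviation payoff $0 → loss $1441.
$2851: outcomes coincide → loss $0.
$2700: truthful payoff $138, deviation payoff $0 → loss $138.
$391: truthful payoff $2447, deviation payoff $0 → loss $2447.
$276: outcomes coincide → loss $0.
Total loss = $1441 + $138 + $2447 = $4026.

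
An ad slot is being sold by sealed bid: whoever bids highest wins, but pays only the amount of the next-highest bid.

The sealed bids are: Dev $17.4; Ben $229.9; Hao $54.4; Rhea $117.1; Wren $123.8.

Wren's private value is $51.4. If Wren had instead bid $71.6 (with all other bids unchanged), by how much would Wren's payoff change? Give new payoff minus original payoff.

$0

The highest bid among the other bidders is $229.9; Wren's bid doesn't change that.
Original bid $123.8: Wren is not highest (top rival bid is $229.9); payoff $0.
Alternative bid $71.6: Wren is not highest (top rival bid is $229.9); payoff $0.
Change in payoff = $0 − ($0) = $0.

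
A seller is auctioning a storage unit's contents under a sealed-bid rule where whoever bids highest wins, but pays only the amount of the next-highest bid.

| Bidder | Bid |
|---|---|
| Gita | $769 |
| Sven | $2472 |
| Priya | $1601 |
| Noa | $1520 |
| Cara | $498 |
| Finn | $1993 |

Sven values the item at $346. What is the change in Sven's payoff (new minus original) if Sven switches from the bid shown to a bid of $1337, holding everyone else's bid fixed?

$1647

The highest bid among the other bidders is $1993; Sven's bid doesn't change that.
Original bid $2472: Sven is highest, pays the top rival bid $1993; payoff $346 − $1993 = −$1647.
Alternative bid $1337: Sven is not highest (top rival bid is $1993); payoff $0.
Change in payoff = $0 − (−$1647) = $1647.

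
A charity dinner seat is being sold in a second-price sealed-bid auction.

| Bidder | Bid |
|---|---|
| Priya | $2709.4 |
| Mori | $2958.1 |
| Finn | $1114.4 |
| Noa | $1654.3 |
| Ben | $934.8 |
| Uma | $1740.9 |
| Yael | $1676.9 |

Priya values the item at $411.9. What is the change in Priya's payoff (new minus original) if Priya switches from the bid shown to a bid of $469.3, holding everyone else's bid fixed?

$0

The highest bid among the other bidders is $2958.1; Priya's bid doesn't change that.
Original bid $2709.4: Priya is not highest (top rival bid is $2958.1); payoff $0.
Alternative bid $469.3: Priya is not highest (top rival bid is $2958.1); payoff $0.
Change in payoff = $0 − ($0) = $0.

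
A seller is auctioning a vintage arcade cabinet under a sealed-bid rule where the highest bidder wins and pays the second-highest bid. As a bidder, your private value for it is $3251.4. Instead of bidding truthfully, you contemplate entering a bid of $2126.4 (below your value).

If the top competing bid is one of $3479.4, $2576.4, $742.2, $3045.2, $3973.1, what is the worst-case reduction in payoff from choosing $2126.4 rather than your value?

$3479.4: same outcome either way → loss $0.
$2576.4: truthful gives $675, deviation gives $0 → loss $675.
$742.2: same outcome either way → loss $0.
$3045.2: truthful gives $206.2, deviation gives $0 → loss $206.2.
$3973.1: same outcome either way → loss $0.
Maximum loss: $675.

$675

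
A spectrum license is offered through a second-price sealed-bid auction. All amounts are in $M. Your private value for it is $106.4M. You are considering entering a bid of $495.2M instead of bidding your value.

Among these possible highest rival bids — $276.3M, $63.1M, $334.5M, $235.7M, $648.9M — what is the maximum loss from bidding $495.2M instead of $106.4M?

$228.1M

$276.3M: truthful gives $0M, deviation gives −$169.9M → loss $169.9M.
$63.1M: same outcome either way → loss $0M.
$334.5M: truthful gives $0M, deviation gives −$228.1M → loss $228.1M.
$235.7M: truthful gives $0M, deviation gives −$129.3M → loss $129.3M.
$648.9M: same outcome either way → loss $0M.
Maximum loss: $228.1M.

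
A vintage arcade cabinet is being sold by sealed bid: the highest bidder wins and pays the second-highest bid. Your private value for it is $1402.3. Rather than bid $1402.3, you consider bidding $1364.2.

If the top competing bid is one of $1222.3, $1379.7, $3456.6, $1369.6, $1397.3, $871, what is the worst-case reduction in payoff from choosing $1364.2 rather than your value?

$1222.3: same outcome either way → loss $0.
$1379.7: truthful gives $22.6, deviation gives $0 → loss $22.6.
$3456.6: same outcome either way → loss $0.
$1369.6: truthful gives $32.7, deviation gives $0 → loss $32.7.
$1397.3: truthful gives $5, deviation gives $0 → loss $5.
$871: same outcome either way → loss $0.
Maximum loss: $32.7.

$32.7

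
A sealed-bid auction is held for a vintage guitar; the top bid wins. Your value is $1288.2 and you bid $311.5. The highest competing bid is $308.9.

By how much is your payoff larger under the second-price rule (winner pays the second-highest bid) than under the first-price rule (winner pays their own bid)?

$2.6

You have the highest bid, so you win under either rule.
Second-price: pay $308.9 → payoff $979.3.
First-price: pay your own bid $311.5 → payoff $976.7.
Difference = $979.3 − ($976.7) = $2.6.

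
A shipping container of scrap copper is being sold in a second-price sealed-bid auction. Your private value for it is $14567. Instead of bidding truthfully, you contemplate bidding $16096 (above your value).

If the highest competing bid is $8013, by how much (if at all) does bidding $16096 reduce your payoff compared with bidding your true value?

$0

Bidding your value $14567: you win (since $14567 > $8013) and pay $8013. Payoff $6554.
Bidding $16096: you win and pay $8013. Payoff $14567 − $8013 = $6554.
Difference = $6554 − $6554 = $0; both bids lead to the same outcome because the competing bid is below both your value and your alternative bid.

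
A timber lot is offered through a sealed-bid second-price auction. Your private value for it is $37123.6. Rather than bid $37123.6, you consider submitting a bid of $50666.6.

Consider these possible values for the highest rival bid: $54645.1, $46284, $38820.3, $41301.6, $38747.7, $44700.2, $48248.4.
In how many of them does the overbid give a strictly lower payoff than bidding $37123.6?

6

The deviation hurts exactly when the highest competing bid lies strictly between $37123.6 and $50666.6 — overbidding then wins at a price above your value.
$54645.1: above both → same outcome either way.
$46284: inside the interval → strictly worse (loss $9160.4).
$38820.3: inside the interval → strictly worse (loss $1696.7).
$41301.6: inside the interval → strictly worse (loss $4178).
$38747.7: inside the interval → strictly worse (loss $1624.1).
$44700.2: inside the interval → strictly worse (loss $7576.6).
$48248.4: inside the interval → strictly worse (loss $11124.8).
Count: 6.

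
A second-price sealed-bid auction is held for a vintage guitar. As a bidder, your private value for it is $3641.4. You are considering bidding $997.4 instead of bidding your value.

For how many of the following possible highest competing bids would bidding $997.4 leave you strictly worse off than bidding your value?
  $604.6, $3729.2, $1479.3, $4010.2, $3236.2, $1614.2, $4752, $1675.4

4

The deviation hurts exactly when the highest competing bid lies strictly between $997.4 and $3641.4 — underbidding then forfeits a profitable win.
$604.6: below both → same outcome either way.
$3729.2: above both → same outcome either way.
$1479.3: inside the interval → strictly worse (loss $2162.1).
$4010.2: above both → same outcome either way.
$3236.2: inside the interval → strictly worse (loss $405.2).
$1614.2: inside the interval → strictly worse (loss $2027.2).
$4752: above both → same outcome either way.
$1675.4: inside the interval → strictly worse (loss $1966).
Count: 4.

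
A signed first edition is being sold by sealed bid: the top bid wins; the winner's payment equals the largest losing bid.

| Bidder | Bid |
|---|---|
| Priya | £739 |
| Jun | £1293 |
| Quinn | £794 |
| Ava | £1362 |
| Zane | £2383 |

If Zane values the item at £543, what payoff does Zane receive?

Highest bid: Zane at £2383, so Zane wins.
Second-highest bid: Ava at £1362 — that is the price the winner pays.
Zane's payoff = value − price = £543 − £1362 = −£819.

−£819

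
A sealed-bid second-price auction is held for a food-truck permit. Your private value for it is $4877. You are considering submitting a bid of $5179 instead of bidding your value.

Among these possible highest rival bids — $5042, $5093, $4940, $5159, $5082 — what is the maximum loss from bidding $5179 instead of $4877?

$282

$5042: truthful gives $0, deviation gives −$165 → loss $165.
$5093: truthful gives $0, deviation gives −$216 → loss $216.
$4940: truthful gives $0, deviation gives −$63 → loss $63.
$5159: truthful gives $0, deviation gives −$282 → loss $282.
$5082: truthful gives $0, deviation gives −$205 → loss $205.
Maximum loss: $282.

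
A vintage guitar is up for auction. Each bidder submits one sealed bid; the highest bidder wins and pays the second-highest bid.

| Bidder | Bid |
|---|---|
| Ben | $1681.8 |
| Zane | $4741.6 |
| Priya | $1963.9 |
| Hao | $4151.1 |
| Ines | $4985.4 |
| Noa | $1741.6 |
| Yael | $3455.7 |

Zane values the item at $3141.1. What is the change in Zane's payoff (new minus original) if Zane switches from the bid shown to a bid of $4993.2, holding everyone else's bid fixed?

The highest bid among the other bidders is $4985.4; Zane's bid doesn't change that.
Original bid $4741.6: Zane is not highest (top rival bid is $4985.4); payoff $0.
Alternative bid $4993.2: Zane is highest, pays the top rival bid $4985.4; payoff $3141.1 − $4985.4 = −$1844.3.
Change in payoff = −$1844.3 − ($0) = −$1844.3.

−$1844.3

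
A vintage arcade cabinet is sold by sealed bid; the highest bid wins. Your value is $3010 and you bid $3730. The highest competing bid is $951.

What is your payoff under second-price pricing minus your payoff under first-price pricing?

You have the highest bid, so you win under either rule.
Second-price: pay $951 → payoff $2059.
First-price: pay your own bid $3730 → payoff −$720.
Difference = $2059 − (−$720) = $2779.

$2779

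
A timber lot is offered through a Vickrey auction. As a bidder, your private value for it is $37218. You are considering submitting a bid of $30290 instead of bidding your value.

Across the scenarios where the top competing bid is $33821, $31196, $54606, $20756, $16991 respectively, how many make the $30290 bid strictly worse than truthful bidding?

The deviation hurts exactly when the highest competing bid lies strictly between $30290 and $37218 — underbidding then forfeits a profitable win.
$33821: inside the interval → strictly worse (loss $3397).
$31196: inside the interval → strictly worse (loss $6022).
$54606: above both → same outcome either way.
$20756: below both → same outcome either way.
$16991: below both → same outcome either way.
Count: 2.

2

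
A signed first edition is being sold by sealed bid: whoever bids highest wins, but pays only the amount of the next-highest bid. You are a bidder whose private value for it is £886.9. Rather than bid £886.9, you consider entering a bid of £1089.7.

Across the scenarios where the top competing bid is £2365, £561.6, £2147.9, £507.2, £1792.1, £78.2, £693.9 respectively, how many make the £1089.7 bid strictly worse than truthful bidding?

The deviation hurts exactly when the highest competing bid lies strictly between £886.9 and £1089.7 — overbidding then wins at a price above your value.
£2365: above both → same outcome either way.
£561.6: below both → same outcome either way.
£2147.9: above both → same outcome either way.
£507.2: below both → same outcome either way.
£1792.1: above both → same outcome either way.
£78.2: below both → same outcome either way.
£693.9: below both → same outcome either way.
Count: 0.

0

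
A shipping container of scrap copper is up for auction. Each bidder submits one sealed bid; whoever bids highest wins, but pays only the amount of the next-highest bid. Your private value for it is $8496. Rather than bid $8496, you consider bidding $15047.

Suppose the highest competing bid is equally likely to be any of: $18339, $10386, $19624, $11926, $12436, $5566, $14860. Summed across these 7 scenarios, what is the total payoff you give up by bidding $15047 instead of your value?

$15624

The deviation costs you only when the competing bid falls strictly between $8496 and $15047; elsewhere both bids give the same outcome.
$18339: outcomes coincide → loss $0.
$10386: truthful payoff $0, deviation payoff −$1890 → loss $1890.
$19624: outcomes coincide → loss $0.
$11926: truthful payoff $0, deviation payoff −$3430 → loss $3430.
$12436: truthful payoff $0, deviation payoff −$3940 → loss $3940.
$5566: outcomes coincide → loss $0.
$14860: truthful payoff $0, deviation payoff −$6364 → loss $6364.
Total loss = $1890 + $3430 + $3940 + $6364 = $15624.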